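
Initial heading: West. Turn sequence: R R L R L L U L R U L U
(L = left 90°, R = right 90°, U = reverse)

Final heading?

Start: West
  R (right (90° clockwise)) -> North
  R (right (90° clockwise)) -> East
  L (left (90° counter-clockwise)) -> North
  R (right (90° clockwise)) -> East
  L (left (90° counter-clockwise)) -> North
  L (left (90° counter-clockwise)) -> West
  U (U-turn (180°)) -> East
  L (left (90° counter-clockwise)) -> North
  R (right (90° clockwise)) -> East
  U (U-turn (180°)) -> West
  L (left (90° counter-clockwise)) -> South
  U (U-turn (180°)) -> North
Final: North

Answer: Final heading: North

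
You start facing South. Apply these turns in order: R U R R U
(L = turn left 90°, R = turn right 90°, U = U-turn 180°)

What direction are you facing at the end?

Start: South
  R (right (90° clockwise)) -> West
  U (U-turn (180°)) -> East
  R (right (90° clockwise)) -> South
  R (right (90° clockwise)) -> West
  U (U-turn (180°)) -> East
Final: East

Answer: Final heading: East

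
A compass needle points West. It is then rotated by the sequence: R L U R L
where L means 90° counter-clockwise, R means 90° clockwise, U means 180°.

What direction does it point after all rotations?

Answer: Final heading: East

Derivation:
Start: West
  R (right (90° clockwise)) -> North
  L (left (90° counter-clockwise)) -> West
  U (U-turn (180°)) -> East
  R (right (90° clockwise)) -> South
  L (left (90° counter-clockwise)) -> East
Final: East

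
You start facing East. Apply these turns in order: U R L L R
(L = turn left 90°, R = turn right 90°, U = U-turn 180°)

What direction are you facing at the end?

Answer: Final heading: West

Derivation:
Start: East
  U (U-turn (180°)) -> West
  R (right (90° clockwise)) -> North
  L (left (90° counter-clockwise)) -> West
  L (left (90° counter-clockwise)) -> South
  R (right (90° clockwise)) -> West
Final: West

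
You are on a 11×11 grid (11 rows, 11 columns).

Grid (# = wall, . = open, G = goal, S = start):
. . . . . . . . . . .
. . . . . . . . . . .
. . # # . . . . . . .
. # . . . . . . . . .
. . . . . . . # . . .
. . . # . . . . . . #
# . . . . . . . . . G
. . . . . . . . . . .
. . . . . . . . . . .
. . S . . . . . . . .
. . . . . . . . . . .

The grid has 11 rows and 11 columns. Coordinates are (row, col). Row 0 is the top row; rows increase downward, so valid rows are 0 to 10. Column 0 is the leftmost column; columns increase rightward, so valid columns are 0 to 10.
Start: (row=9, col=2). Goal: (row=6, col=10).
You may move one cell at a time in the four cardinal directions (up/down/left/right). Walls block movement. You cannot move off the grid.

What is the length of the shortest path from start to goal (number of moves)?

Answer: Shortest path length: 11

Derivation:
BFS from (row=9, col=2) until reaching (row=6, col=10):
  Distance 0: (row=9, col=2)
  Distance 1: (row=8, col=2), (row=9, col=1), (row=9, col=3), (row=10, col=2)
  Distance 2: (row=7, col=2), (row=8, col=1), (row=8, col=3), (row=9, col=0), (row=9, col=4), (row=10, col=1), (row=10, col=3)
  Distance 3: (row=6, col=2), (row=7, col=1), (row=7, col=3), (row=8, col=0), (row=8, col=4), (row=9, col=5), (row=10, col=0), (row=10, col=4)
  Distance 4: (row=5, col=2), (row=6, col=1), (row=6, col=3), (row=7, col=0), (row=7, col=4), (row=8, col=5), (row=9, col=6), (row=10, col=5)
  Distance 5: (row=4, col=2), (row=5, col=1), (row=6, col=4), (row=7, col=5), (row=8, col=6), (row=9, col=7), (row=10, col=6)
  Distance 6: (row=3, col=2), (row=4, col=1), (row=4, col=3), (row=5, col=0), (row=5, col=4), (row=6, col=5), (row=7, col=6), (row=8, col=7), (row=9, col=8), (row=10, col=7)
  Distance 7: (row=3, col=3), (row=4, col=0), (row=4, col=4), (row=5, col=5), (row=6, col=6), (row=7, col=7), (row=8, col=8), (row=9, col=9), (row=10, col=8)
  Distance 8: (row=3, col=0), (row=3, col=4), (row=4, col=5), (row=5, col=6), (row=6, col=7), (row=7, col=8), (row=8, col=9), (row=9, col=10), (row=10, col=9)
  Distance 9: (row=2, col=0), (row=2, col=4), (row=3, col=5), (row=4, col=6), (row=5, col=7), (row=6, col=8), (row=7, col=9), (row=8, col=10), (row=10, col=10)
  Distance 10: (row=1, col=0), (row=1, col=4), (row=2, col=1), (row=2, col=5), (row=3, col=6), (row=5, col=8), (row=6, col=9), (row=7, col=10)
  Distance 11: (row=0, col=0), (row=0, col=4), (row=1, col=1), (row=1, col=3), (row=1, col=5), (row=2, col=6), (row=3, col=7), (row=4, col=8), (row=5, col=9), (row=6, col=10)  <- goal reached here
One shortest path (11 moves): (row=9, col=2) -> (row=9, col=3) -> (row=9, col=4) -> (row=9, col=5) -> (row=9, col=6) -> (row=9, col=7) -> (row=9, col=8) -> (row=9, col=9) -> (row=9, col=10) -> (row=8, col=10) -> (row=7, col=10) -> (row=6, col=10)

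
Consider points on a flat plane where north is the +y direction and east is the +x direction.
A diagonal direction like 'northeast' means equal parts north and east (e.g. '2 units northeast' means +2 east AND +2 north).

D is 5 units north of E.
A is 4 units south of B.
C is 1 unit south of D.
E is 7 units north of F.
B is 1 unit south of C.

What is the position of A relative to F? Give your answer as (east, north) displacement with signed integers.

Place F at the origin (east=0, north=0).
  E is 7 units north of F: delta (east=+0, north=+7); E at (east=0, north=7).
  D is 5 units north of E: delta (east=+0, north=+5); D at (east=0, north=12).
  C is 1 unit south of D: delta (east=+0, north=-1); C at (east=0, north=11).
  B is 1 unit south of C: delta (east=+0, north=-1); B at (east=0, north=10).
  A is 4 units south of B: delta (east=+0, north=-4); A at (east=0, north=6).
Therefore A relative to F: (east=0, north=6).

Answer: A is at (east=0, north=6) relative to F.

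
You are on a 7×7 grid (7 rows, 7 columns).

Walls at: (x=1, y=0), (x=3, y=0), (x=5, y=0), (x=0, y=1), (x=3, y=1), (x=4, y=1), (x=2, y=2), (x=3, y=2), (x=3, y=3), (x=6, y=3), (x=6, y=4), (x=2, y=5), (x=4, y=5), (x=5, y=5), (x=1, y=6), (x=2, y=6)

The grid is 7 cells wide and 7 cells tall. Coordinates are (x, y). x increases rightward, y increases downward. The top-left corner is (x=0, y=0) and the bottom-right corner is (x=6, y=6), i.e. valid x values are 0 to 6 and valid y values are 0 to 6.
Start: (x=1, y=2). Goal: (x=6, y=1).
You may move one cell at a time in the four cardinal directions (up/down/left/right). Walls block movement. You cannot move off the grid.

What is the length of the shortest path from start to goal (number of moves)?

BFS from (x=1, y=2) until reaching (x=6, y=1):
  Distance 0: (x=1, y=2)
  Distance 1: (x=1, y=1), (x=0, y=2), (x=1, y=3)
  Distance 2: (x=2, y=1), (x=0, y=3), (x=2, y=3), (x=1, y=4)
  Distance 3: (x=2, y=0), (x=0, y=4), (x=2, y=4), (x=1, y=5)
  Distance 4: (x=3, y=4), (x=0, y=5)
  Distance 5: (x=4, y=4), (x=3, y=5), (x=0, y=6)
  Distance 6: (x=4, y=3), (x=5, y=4), (x=3, y=6)
  Distance 7: (x=4, y=2), (x=5, y=3), (x=4, y=6)
  Distance 8: (x=5, y=2), (x=5, y=6)
  Distance 9: (x=5, y=1), (x=6, y=2), (x=6, y=6)
  Distance 10: (x=6, y=1), (x=6, y=5)  <- goal reached here
One shortest path (10 moves): (x=1, y=2) -> (x=1, y=3) -> (x=2, y=3) -> (x=2, y=4) -> (x=3, y=4) -> (x=4, y=4) -> (x=5, y=4) -> (x=5, y=3) -> (x=5, y=2) -> (x=6, y=2) -> (x=6, y=1)

Answer: Shortest path length: 10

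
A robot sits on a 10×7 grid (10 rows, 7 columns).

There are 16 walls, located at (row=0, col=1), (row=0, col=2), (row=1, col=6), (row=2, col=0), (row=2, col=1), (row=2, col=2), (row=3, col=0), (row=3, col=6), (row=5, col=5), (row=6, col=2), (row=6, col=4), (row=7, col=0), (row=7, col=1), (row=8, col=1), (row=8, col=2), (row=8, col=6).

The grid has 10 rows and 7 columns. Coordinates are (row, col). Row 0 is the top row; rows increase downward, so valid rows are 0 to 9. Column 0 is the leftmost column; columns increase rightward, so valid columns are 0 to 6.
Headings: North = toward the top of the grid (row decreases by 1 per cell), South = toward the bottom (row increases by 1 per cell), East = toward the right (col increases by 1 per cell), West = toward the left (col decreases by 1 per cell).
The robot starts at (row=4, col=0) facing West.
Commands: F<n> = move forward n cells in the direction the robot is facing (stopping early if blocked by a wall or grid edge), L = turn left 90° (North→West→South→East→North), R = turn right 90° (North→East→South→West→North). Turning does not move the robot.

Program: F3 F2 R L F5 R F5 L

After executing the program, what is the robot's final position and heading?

Start: (row=4, col=0), facing West
  F3: move forward 0/3 (blocked), now at (row=4, col=0)
  F2: move forward 0/2 (blocked), now at (row=4, col=0)
  R: turn right, now facing North
  L: turn left, now facing West
  F5: move forward 0/5 (blocked), now at (row=4, col=0)
  R: turn right, now facing North
  F5: move forward 0/5 (blocked), now at (row=4, col=0)
  L: turn left, now facing West
Final: (row=4, col=0), facing West

Answer: Final position: (row=4, col=0), facing West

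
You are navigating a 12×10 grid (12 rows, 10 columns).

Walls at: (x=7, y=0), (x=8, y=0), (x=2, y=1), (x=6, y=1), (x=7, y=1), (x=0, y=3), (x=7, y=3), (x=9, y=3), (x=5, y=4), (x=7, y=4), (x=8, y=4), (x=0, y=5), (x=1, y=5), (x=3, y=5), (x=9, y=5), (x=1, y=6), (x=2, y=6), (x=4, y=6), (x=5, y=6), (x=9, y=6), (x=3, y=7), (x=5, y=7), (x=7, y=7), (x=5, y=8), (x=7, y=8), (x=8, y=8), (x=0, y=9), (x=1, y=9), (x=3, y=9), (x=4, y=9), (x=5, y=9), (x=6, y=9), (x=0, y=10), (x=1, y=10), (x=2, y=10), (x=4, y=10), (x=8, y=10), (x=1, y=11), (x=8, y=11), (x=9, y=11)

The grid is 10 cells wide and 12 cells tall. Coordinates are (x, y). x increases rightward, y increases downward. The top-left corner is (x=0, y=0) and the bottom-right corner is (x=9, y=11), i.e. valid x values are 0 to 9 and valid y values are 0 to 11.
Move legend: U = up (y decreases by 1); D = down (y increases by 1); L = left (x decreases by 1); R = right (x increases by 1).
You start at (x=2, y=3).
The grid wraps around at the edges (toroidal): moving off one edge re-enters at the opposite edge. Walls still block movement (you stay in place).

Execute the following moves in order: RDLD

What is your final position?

Answer: Final position: (x=2, y=5)

Derivation:
Start: (x=2, y=3)
  R (right): (x=2, y=3) -> (x=3, y=3)
  D (down): (x=3, y=3) -> (x=3, y=4)
  L (left): (x=3, y=4) -> (x=2, y=4)
  D (down): (x=2, y=4) -> (x=2, y=5)
Final: (x=2, y=5)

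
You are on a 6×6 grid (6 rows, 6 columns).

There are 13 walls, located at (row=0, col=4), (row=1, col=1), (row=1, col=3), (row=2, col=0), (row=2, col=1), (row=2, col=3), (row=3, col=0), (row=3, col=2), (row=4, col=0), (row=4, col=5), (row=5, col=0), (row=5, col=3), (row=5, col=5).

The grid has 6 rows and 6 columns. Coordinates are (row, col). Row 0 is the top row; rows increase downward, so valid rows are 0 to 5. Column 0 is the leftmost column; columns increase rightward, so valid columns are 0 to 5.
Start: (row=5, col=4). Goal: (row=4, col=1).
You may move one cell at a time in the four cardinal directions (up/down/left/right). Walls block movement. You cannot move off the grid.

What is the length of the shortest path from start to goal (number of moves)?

BFS from (row=5, col=4) until reaching (row=4, col=1):
  Distance 0: (row=5, col=4)
  Distance 1: (row=4, col=4)
  Distance 2: (row=3, col=4), (row=4, col=3)
  Distance 3: (row=2, col=4), (row=3, col=3), (row=3, col=5), (row=4, col=2)
  Distance 4: (row=1, col=4), (row=2, col=5), (row=4, col=1), (row=5, col=2)  <- goal reached here
One shortest path (4 moves): (row=5, col=4) -> (row=4, col=4) -> (row=4, col=3) -> (row=4, col=2) -> (row=4, col=1)

Answer: Shortest path length: 4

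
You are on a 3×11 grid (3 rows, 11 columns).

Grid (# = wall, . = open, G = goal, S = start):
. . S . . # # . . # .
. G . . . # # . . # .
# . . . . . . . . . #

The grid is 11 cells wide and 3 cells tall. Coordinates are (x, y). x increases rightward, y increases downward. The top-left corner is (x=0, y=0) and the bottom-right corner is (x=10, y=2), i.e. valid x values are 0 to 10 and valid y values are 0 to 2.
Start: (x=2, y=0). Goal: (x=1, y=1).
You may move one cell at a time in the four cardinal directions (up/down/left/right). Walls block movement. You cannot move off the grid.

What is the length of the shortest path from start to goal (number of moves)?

Answer: Shortest path length: 2

Derivation:
BFS from (x=2, y=0) until reaching (x=1, y=1):
  Distance 0: (x=2, y=0)
  Distance 1: (x=1, y=0), (x=3, y=0), (x=2, y=1)
  Distance 2: (x=0, y=0), (x=4, y=0), (x=1, y=1), (x=3, y=1), (x=2, y=2)  <- goal reached here
One shortest path (2 moves): (x=2, y=0) -> (x=1, y=0) -> (x=1, y=1)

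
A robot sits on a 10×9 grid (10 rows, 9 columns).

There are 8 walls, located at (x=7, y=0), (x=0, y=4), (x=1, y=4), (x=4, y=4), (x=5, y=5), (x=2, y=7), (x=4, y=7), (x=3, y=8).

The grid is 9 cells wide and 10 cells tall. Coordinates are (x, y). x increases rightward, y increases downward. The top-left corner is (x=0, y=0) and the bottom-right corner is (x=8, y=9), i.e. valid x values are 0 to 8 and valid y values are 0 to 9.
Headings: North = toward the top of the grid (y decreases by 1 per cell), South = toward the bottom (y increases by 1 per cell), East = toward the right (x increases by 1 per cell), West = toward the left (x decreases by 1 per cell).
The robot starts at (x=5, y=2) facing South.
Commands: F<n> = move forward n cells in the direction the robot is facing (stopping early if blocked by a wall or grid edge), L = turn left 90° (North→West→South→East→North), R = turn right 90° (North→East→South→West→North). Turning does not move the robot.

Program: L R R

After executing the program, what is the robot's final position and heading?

Answer: Final position: (x=5, y=2), facing West

Derivation:
Start: (x=5, y=2), facing South
  L: turn left, now facing East
  R: turn right, now facing South
  R: turn right, now facing West
Final: (x=5, y=2), facing West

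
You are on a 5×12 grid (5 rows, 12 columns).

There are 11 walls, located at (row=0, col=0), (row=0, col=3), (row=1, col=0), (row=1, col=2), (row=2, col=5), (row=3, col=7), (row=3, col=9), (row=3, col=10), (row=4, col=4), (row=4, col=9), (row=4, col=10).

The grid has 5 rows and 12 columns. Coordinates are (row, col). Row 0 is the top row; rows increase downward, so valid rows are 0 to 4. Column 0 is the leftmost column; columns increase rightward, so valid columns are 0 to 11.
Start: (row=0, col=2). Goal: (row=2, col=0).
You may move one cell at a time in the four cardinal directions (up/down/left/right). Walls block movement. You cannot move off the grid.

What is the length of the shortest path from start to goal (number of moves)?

Answer: Shortest path length: 4

Derivation:
BFS from (row=0, col=2) until reaching (row=2, col=0):
  Distance 0: (row=0, col=2)
  Distance 1: (row=0, col=1)
  Distance 2: (row=1, col=1)
  Distance 3: (row=2, col=1)
  Distance 4: (row=2, col=0), (row=2, col=2), (row=3, col=1)  <- goal reached here
One shortest path (4 moves): (row=0, col=2) -> (row=0, col=1) -> (row=1, col=1) -> (row=2, col=1) -> (row=2, col=0)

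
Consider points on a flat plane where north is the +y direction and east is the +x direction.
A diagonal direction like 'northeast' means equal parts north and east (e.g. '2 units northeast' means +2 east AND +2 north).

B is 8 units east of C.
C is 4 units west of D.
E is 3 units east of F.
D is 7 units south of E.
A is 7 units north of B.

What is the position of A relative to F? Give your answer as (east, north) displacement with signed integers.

Place F at the origin (east=0, north=0).
  E is 3 units east of F: delta (east=+3, north=+0); E at (east=3, north=0).
  D is 7 units south of E: delta (east=+0, north=-7); D at (east=3, north=-7).
  C is 4 units west of D: delta (east=-4, north=+0); C at (east=-1, north=-7).
  B is 8 units east of C: delta (east=+8, north=+0); B at (east=7, north=-7).
  A is 7 units north of B: delta (east=+0, north=+7); A at (east=7, north=0).
Therefore A relative to F: (east=7, north=0).

Answer: A is at (east=7, north=0) relative to F.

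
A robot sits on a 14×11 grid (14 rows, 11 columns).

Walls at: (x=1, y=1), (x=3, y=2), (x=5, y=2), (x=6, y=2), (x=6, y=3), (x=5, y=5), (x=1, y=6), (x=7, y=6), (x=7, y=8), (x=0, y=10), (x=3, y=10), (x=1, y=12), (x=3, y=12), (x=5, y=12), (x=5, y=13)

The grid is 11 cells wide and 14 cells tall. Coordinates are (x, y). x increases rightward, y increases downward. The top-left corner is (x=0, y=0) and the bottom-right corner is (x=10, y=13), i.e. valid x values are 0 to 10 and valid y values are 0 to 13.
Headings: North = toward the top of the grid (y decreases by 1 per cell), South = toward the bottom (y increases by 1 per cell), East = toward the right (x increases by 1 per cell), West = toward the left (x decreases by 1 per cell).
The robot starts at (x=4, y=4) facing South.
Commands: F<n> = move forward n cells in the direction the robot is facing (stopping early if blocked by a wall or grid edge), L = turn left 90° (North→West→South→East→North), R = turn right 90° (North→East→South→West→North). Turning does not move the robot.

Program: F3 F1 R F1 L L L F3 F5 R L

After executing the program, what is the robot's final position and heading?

Answer: Final position: (x=3, y=3), facing North

Derivation:
Start: (x=4, y=4), facing South
  F3: move forward 3, now at (x=4, y=7)
  F1: move forward 1, now at (x=4, y=8)
  R: turn right, now facing West
  F1: move forward 1, now at (x=3, y=8)
  L: turn left, now facing South
  L: turn left, now facing East
  L: turn left, now facing North
  F3: move forward 3, now at (x=3, y=5)
  F5: move forward 2/5 (blocked), now at (x=3, y=3)
  R: turn right, now facing East
  L: turn left, now facing North
Final: (x=3, y=3), facing North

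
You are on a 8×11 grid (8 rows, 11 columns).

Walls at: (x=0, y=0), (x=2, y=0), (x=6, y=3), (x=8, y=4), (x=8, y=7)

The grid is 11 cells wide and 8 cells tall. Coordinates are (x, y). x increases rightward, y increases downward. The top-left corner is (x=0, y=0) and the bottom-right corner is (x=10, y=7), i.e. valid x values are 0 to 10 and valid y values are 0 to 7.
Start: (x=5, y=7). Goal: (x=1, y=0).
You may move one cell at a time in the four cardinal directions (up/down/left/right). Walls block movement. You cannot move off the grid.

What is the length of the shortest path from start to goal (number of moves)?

Answer: Shortest path length: 11

Derivation:
BFS from (x=5, y=7) until reaching (x=1, y=0):
  Distance 0: (x=5, y=7)
  Distance 1: (x=5, y=6), (x=4, y=7), (x=6, y=7)
  Distance 2: (x=5, y=5), (x=4, y=6), (x=6, y=6), (x=3, y=7), (x=7, y=7)
  Distance 3: (x=5, y=4), (x=4, y=5), (x=6, y=5), (x=3, y=6), (x=7, y=6), (x=2, y=7)
  Distance 4: (x=5, y=3), (x=4, y=4), (x=6, y=4), (x=3, y=5), (x=7, y=5), (x=2, y=6), (x=8, y=6), (x=1, y=7)
  Distance 5: (x=5, y=2), (x=4, y=3), (x=3, y=4), (x=7, y=4), (x=2, y=5), (x=8, y=5), (x=1, y=6), (x=9, y=6), (x=0, y=7)
  Distance 6: (x=5, y=1), (x=4, y=2), (x=6, y=2), (x=3, y=3), (x=7, y=3), (x=2, y=4), (x=1, y=5), (x=9, y=5), (x=0, y=6), (x=10, y=6), (x=9, y=7)
  Distance 7: (x=5, y=0), (x=4, y=1), (x=6, y=1), (x=3, y=2), (x=7, y=2), (x=2, y=3), (x=8, y=3), (x=1, y=4), (x=9, y=4), (x=0, y=5), (x=10, y=5), (x=10, y=7)
  Distance 8: (x=4, y=0), (x=6, y=0), (x=3, y=1), (x=7, y=1), (x=2, y=2), (x=8, y=2), (x=1, y=3), (x=9, y=3), (x=0, y=4), (x=10, y=4)
  Distance 9: (x=3, y=0), (x=7, y=0), (x=2, y=1), (x=8, y=1), (x=1, y=2), (x=9, y=2), (x=0, y=3), (x=10, y=3)
  Distance 10: (x=8, y=0), (x=1, y=1), (x=9, y=1), (x=0, y=2), (x=10, y=2)
  Distance 11: (x=1, y=0), (x=9, y=0), (x=0, y=1), (x=10, y=1)  <- goal reached here
One shortest path (11 moves): (x=5, y=7) -> (x=4, y=7) -> (x=3, y=7) -> (x=2, y=7) -> (x=1, y=7) -> (x=1, y=6) -> (x=1, y=5) -> (x=1, y=4) -> (x=1, y=3) -> (x=1, y=2) -> (x=1, y=1) -> (x=1, y=0)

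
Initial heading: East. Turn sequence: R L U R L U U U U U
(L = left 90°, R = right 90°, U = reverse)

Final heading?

Start: East
  R (right (90° clockwise)) -> South
  L (left (90° counter-clockwise)) -> East
  U (U-turn (180°)) -> West
  R (right (90° clockwise)) -> North
  L (left (90° counter-clockwise)) -> West
  U (U-turn (180°)) -> East
  U (U-turn (180°)) -> West
  U (U-turn (180°)) -> East
  U (U-turn (180°)) -> West
  U (U-turn (180°)) -> East
Final: East

Answer: Final heading: East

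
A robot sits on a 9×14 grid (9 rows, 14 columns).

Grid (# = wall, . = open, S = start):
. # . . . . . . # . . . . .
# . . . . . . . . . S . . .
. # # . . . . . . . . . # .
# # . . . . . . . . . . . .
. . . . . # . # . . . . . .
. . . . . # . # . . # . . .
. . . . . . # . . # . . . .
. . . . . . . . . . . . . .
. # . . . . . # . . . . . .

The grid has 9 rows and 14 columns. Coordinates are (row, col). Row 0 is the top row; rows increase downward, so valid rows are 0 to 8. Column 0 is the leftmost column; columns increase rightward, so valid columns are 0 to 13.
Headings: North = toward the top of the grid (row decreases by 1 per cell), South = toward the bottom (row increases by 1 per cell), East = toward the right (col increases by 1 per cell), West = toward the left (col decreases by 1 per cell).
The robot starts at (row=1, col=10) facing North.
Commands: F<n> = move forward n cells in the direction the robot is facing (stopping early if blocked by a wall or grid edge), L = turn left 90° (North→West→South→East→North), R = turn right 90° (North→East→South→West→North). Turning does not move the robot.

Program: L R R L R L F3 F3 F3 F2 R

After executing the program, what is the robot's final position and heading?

Answer: Final position: (row=0, col=10), facing East

Derivation:
Start: (row=1, col=10), facing North
  L: turn left, now facing West
  R: turn right, now facing North
  R: turn right, now facing East
  L: turn left, now facing North
  R: turn right, now facing East
  L: turn left, now facing North
  F3: move forward 1/3 (blocked), now at (row=0, col=10)
  F3: move forward 0/3 (blocked), now at (row=0, col=10)
  F3: move forward 0/3 (blocked), now at (row=0, col=10)
  F2: move forward 0/2 (blocked), now at (row=0, col=10)
  R: turn right, now facing East
Final: (row=0, col=10), facing East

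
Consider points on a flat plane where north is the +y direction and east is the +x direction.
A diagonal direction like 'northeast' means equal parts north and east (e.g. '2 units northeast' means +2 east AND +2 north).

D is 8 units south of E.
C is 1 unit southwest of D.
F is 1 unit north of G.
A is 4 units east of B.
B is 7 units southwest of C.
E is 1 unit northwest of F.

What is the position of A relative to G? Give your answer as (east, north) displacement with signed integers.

Answer: A is at (east=-5, north=-14) relative to G.

Derivation:
Place G at the origin (east=0, north=0).
  F is 1 unit north of G: delta (east=+0, north=+1); F at (east=0, north=1).
  E is 1 unit northwest of F: delta (east=-1, north=+1); E at (east=-1, north=2).
  D is 8 units south of E: delta (east=+0, north=-8); D at (east=-1, north=-6).
  C is 1 unit southwest of D: delta (east=-1, north=-1); C at (east=-2, north=-7).
  B is 7 units southwest of C: delta (east=-7, north=-7); B at (east=-9, north=-14).
  A is 4 units east of B: delta (east=+4, north=+0); A at (east=-5, north=-14).
Therefore A relative to G: (east=-5, north=-14).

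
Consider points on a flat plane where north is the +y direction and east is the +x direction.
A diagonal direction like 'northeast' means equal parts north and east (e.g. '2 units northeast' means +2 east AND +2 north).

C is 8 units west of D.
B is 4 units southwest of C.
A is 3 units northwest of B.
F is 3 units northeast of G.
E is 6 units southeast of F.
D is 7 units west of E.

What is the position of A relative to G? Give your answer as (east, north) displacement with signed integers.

Answer: A is at (east=-13, north=-4) relative to G.

Derivation:
Place G at the origin (east=0, north=0).
  F is 3 units northeast of G: delta (east=+3, north=+3); F at (east=3, north=3).
  E is 6 units southeast of F: delta (east=+6, north=-6); E at (east=9, north=-3).
  D is 7 units west of E: delta (east=-7, north=+0); D at (east=2, north=-3).
  C is 8 units west of D: delta (east=-8, north=+0); C at (east=-6, north=-3).
  B is 4 units southwest of C: delta (east=-4, north=-4); B at (east=-10, north=-7).
  A is 3 units northwest of B: delta (east=-3, north=+3); A at (east=-13, north=-4).
Therefore A relative to G: (east=-13, north=-4).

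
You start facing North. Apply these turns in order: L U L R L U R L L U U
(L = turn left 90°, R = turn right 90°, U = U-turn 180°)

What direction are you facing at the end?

Start: North
  L (left (90° counter-clockwise)) -> West
  U (U-turn (180°)) -> East
  L (left (90° counter-clockwise)) -> North
  R (right (90° clockwise)) -> East
  L (left (90° counter-clockwise)) -> North
  U (U-turn (180°)) -> South
  R (right (90° clockwise)) -> West
  L (left (90° counter-clockwise)) -> South
  L (left (90° counter-clockwise)) -> East
  U (U-turn (180°)) -> West
  U (U-turn (180°)) -> East
Final: East

Answer: Final heading: East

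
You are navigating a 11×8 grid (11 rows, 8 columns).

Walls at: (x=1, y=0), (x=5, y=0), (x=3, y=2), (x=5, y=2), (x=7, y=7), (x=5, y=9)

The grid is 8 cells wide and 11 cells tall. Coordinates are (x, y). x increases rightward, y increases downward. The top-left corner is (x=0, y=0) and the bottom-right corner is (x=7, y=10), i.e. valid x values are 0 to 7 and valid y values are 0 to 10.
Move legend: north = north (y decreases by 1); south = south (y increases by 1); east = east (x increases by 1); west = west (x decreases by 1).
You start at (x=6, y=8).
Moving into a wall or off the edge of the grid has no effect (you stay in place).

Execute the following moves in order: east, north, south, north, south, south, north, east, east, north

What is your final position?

Answer: Final position: (x=7, y=8)

Derivation:
Start: (x=6, y=8)
  east (east): (x=6, y=8) -> (x=7, y=8)
  north (north): blocked, stay at (x=7, y=8)
  south (south): (x=7, y=8) -> (x=7, y=9)
  north (north): (x=7, y=9) -> (x=7, y=8)
  south (south): (x=7, y=8) -> (x=7, y=9)
  south (south): (x=7, y=9) -> (x=7, y=10)
  north (north): (x=7, y=10) -> (x=7, y=9)
  east (east): blocked, stay at (x=7, y=9)
  east (east): blocked, stay at (x=7, y=9)
  north (north): (x=7, y=9) -> (x=7, y=8)
Final: (x=7, y=8)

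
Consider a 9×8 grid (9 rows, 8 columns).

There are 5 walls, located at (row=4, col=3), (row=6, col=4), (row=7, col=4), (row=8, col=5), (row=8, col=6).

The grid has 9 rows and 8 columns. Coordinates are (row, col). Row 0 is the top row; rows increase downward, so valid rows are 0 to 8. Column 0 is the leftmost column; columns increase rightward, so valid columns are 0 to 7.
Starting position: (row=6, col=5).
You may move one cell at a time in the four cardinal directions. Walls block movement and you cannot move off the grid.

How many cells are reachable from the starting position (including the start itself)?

BFS flood-fill from (row=6, col=5):
  Distance 0: (row=6, col=5)
  Distance 1: (row=5, col=5), (row=6, col=6), (row=7, col=5)
  Distance 2: (row=4, col=5), (row=5, col=4), (row=5, col=6), (row=6, col=7), (row=7, col=6)
  Distance 3: (row=3, col=5), (row=4, col=4), (row=4, col=6), (row=5, col=3), (row=5, col=7), (row=7, col=7)
  Distance 4: (row=2, col=5), (row=3, col=4), (row=3, col=6), (row=4, col=7), (row=5, col=2), (row=6, col=3), (row=8, col=7)
  Distance 5: (row=1, col=5), (row=2, col=4), (row=2, col=6), (row=3, col=3), (row=3, col=7), (row=4, col=2), (row=5, col=1), (row=6, col=2), (row=7, col=3)
  Distance 6: (row=0, col=5), (row=1, col=4), (row=1, col=6), (row=2, col=3), (row=2, col=7), (row=3, col=2), (row=4, col=1), (row=5, col=0), (row=6, col=1), (row=7, col=2), (row=8, col=3)
  Distance 7: (row=0, col=4), (row=0, col=6), (row=1, col=3), (row=1, col=7), (row=2, col=2), (row=3, col=1), (row=4, col=0), (row=6, col=0), (row=7, col=1), (row=8, col=2), (row=8, col=4)
  Distance 8: (row=0, col=3), (row=0, col=7), (row=1, col=2), (row=2, col=1), (row=3, col=0), (row=7, col=0), (row=8, col=1)
  Distance 9: (row=0, col=2), (row=1, col=1), (row=2, col=0), (row=8, col=0)
  Distance 10: (row=0, col=1), (row=1, col=0)
  Distance 11: (row=0, col=0)
Total reachable: 67 (grid has 67 open cells total)

Answer: Reachable cells: 67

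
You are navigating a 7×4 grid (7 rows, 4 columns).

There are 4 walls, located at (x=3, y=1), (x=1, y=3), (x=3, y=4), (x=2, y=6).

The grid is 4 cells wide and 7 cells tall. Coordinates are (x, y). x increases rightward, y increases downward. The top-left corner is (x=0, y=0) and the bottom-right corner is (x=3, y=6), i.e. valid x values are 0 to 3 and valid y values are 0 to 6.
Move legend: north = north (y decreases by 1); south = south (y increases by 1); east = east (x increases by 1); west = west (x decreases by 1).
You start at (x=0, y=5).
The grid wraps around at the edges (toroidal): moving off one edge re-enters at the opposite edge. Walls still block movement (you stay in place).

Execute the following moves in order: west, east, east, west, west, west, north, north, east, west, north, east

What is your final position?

Start: (x=0, y=5)
  west (west): (x=0, y=5) -> (x=3, y=5)
  east (east): (x=3, y=5) -> (x=0, y=5)
  east (east): (x=0, y=5) -> (x=1, y=5)
  west (west): (x=1, y=5) -> (x=0, y=5)
  west (west): (x=0, y=5) -> (x=3, y=5)
  west (west): (x=3, y=5) -> (x=2, y=5)
  north (north): (x=2, y=5) -> (x=2, y=4)
  north (north): (x=2, y=4) -> (x=2, y=3)
  east (east): (x=2, y=3) -> (x=3, y=3)
  west (west): (x=3, y=3) -> (x=2, y=3)
  north (north): (x=2, y=3) -> (x=2, y=2)
  east (east): (x=2, y=2) -> (x=3, y=2)
Final: (x=3, y=2)

Answer: Final position: (x=3, y=2)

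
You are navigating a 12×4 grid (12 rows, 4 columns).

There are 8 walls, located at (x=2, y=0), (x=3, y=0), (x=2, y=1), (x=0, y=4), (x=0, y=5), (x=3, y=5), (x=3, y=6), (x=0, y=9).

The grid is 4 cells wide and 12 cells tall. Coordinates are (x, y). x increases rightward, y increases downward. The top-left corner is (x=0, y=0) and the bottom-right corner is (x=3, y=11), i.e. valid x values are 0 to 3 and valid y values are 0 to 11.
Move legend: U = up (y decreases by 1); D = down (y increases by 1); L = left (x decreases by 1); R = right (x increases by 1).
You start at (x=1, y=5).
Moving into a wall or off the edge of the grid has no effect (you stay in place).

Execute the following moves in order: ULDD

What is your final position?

Start: (x=1, y=5)
  U (up): (x=1, y=5) -> (x=1, y=4)
  L (left): blocked, stay at (x=1, y=4)
  D (down): (x=1, y=4) -> (x=1, y=5)
  D (down): (x=1, y=5) -> (x=1, y=6)
Final: (x=1, y=6)

Answer: Final position: (x=1, y=6)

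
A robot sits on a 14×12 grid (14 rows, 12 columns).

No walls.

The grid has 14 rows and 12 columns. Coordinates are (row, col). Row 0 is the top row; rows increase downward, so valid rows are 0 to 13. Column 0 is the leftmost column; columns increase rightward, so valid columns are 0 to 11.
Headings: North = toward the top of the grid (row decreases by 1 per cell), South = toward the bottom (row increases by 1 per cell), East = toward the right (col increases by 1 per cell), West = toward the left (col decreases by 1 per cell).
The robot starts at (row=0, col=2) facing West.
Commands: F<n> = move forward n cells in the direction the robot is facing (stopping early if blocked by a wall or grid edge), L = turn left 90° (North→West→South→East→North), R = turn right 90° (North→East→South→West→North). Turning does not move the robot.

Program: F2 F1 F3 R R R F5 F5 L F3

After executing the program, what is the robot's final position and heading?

Start: (row=0, col=2), facing West
  F2: move forward 2, now at (row=0, col=0)
  F1: move forward 0/1 (blocked), now at (row=0, col=0)
  F3: move forward 0/3 (blocked), now at (row=0, col=0)
  R: turn right, now facing North
  R: turn right, now facing East
  R: turn right, now facing South
  F5: move forward 5, now at (row=5, col=0)
  F5: move forward 5, now at (row=10, col=0)
  L: turn left, now facing East
  F3: move forward 3, now at (row=10, col=3)
Final: (row=10, col=3), facing East

Answer: Final position: (row=10, col=3), facing East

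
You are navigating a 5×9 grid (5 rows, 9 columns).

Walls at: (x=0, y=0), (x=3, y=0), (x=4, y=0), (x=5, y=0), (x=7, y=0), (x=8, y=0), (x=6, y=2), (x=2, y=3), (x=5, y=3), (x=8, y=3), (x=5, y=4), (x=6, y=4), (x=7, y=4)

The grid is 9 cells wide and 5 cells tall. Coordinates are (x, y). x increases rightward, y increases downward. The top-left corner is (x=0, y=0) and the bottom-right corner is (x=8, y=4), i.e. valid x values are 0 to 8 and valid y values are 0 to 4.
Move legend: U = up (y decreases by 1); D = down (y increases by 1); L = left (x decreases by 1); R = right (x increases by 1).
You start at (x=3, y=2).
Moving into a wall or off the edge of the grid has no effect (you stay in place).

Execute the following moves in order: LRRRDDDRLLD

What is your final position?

Answer: Final position: (x=3, y=3)

Derivation:
Start: (x=3, y=2)
  L (left): (x=3, y=2) -> (x=2, y=2)
  R (right): (x=2, y=2) -> (x=3, y=2)
  R (right): (x=3, y=2) -> (x=4, y=2)
  R (right): (x=4, y=2) -> (x=5, y=2)
  [×3]D (down): blocked, stay at (x=5, y=2)
  R (right): blocked, stay at (x=5, y=2)
  L (left): (x=5, y=2) -> (x=4, y=2)
  L (left): (x=4, y=2) -> (x=3, y=2)
  D (down): (x=3, y=2) -> (x=3, y=3)
Final: (x=3, y=3)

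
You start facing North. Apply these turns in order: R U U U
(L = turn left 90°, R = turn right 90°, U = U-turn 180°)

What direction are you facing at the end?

Start: North
  R (right (90° clockwise)) -> East
  U (U-turn (180°)) -> West
  U (U-turn (180°)) -> East
  U (U-turn (180°)) -> West
Final: West

Answer: Final heading: West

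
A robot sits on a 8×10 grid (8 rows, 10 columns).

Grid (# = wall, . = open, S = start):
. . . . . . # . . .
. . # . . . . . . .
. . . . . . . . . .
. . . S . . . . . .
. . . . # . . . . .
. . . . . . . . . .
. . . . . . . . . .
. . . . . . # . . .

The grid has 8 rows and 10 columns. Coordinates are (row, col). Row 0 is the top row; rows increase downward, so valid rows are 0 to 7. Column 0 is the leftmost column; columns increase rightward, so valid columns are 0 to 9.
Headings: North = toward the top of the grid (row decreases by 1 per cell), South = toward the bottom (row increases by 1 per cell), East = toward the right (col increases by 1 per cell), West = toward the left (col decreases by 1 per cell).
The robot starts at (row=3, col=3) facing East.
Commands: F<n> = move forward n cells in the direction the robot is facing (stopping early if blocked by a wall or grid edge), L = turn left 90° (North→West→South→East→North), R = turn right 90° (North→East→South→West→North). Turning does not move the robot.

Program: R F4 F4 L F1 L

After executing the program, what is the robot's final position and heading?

Answer: Final position: (row=7, col=4), facing North

Derivation:
Start: (row=3, col=3), facing East
  R: turn right, now facing South
  F4: move forward 4, now at (row=7, col=3)
  F4: move forward 0/4 (blocked), now at (row=7, col=3)
  L: turn left, now facing East
  F1: move forward 1, now at (row=7, col=4)
  L: turn left, now facing North
Final: (row=7, col=4), facing North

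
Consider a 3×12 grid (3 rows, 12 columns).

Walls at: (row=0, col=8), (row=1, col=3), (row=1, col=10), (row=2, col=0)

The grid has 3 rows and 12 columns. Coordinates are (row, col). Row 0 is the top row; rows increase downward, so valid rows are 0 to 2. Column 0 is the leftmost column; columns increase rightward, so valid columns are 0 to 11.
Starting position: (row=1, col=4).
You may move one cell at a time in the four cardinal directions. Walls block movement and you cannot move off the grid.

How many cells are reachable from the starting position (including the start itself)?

BFS flood-fill from (row=1, col=4):
  Distance 0: (row=1, col=4)
  Distance 1: (row=0, col=4), (row=1, col=5), (row=2, col=4)
  Distance 2: (row=0, col=3), (row=0, col=5), (row=1, col=6), (row=2, col=3), (row=2, col=5)
  Distance 3: (row=0, col=2), (row=0, col=6), (row=1, col=7), (row=2, col=2), (row=2, col=6)
  Distance 4: (row=0, col=1), (row=0, col=7), (row=1, col=2), (row=1, col=8), (row=2, col=1), (row=2, col=7)
  Distance 5: (row=0, col=0), (row=1, col=1), (row=1, col=9), (row=2, col=8)
  Distance 6: (row=0, col=9), (row=1, col=0), (row=2, col=9)
  Distance 7: (row=0, col=10), (row=2, col=10)
  Distance 8: (row=0, col=11), (row=2, col=11)
  Distance 9: (row=1, col=11)
Total reachable: 32 (grid has 32 open cells total)

Answer: Reachable cells: 32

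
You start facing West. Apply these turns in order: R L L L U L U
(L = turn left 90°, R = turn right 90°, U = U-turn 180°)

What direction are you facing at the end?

Answer: Final heading: North

Derivation:
Start: West
  R (right (90° clockwise)) -> North
  L (left (90° counter-clockwise)) -> West
  L (left (90° counter-clockwise)) -> South
  L (left (90° counter-clockwise)) -> East
  U (U-turn (180°)) -> West
  L (left (90° counter-clockwise)) -> South
  U (U-turn (180°)) -> North
Final: North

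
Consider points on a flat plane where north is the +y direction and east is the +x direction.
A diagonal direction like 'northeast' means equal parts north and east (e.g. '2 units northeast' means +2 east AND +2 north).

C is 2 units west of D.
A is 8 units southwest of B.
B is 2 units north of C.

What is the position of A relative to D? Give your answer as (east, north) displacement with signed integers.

Answer: A is at (east=-10, north=-6) relative to D.

Derivation:
Place D at the origin (east=0, north=0).
  C is 2 units west of D: delta (east=-2, north=+0); C at (east=-2, north=0).
  B is 2 units north of C: delta (east=+0, north=+2); B at (east=-2, north=2).
  A is 8 units southwest of B: delta (east=-8, north=-8); A at (east=-10, north=-6).
Therefore A relative to D: (east=-10, north=-6).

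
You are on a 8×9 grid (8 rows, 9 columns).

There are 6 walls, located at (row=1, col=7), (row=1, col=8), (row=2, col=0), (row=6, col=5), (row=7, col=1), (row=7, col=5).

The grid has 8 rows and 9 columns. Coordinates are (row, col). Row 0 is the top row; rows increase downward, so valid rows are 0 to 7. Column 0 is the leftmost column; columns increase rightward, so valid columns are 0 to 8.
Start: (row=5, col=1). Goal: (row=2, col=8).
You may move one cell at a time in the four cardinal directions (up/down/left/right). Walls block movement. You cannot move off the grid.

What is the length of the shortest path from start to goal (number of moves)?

BFS from (row=5, col=1) until reaching (row=2, col=8):
  Distance 0: (row=5, col=1)
  Distance 1: (row=4, col=1), (row=5, col=0), (row=5, col=2), (row=6, col=1)
  Distance 2: (row=3, col=1), (row=4, col=0), (row=4, col=2), (row=5, col=3), (row=6, col=0), (row=6, col=2)
  Distance 3: (row=2, col=1), (row=3, col=0), (row=3, col=2), (row=4, col=3), (row=5, col=4), (row=6, col=3), (row=7, col=0), (row=7, col=2)
  Distance 4: (row=1, col=1), (row=2, col=2), (row=3, col=3), (row=4, col=4), (row=5, col=5), (row=6, col=4), (row=7, col=3)
  Distance 5: (row=0, col=1), (row=1, col=0), (row=1, col=2), (row=2, col=3), (row=3, col=4), (row=4, col=5), (row=5, col=6), (row=7, col=4)
  Distance 6: (row=0, col=0), (row=0, col=2), (row=1, col=3), (row=2, col=4), (row=3, col=5), (row=4, col=6), (row=5, col=7), (row=6, col=6)
  Distance 7: (row=0, col=3), (row=1, col=4), (row=2, col=5), (row=3, col=6), (row=4, col=7), (row=5, col=8), (row=6, col=7), (row=7, col=6)
  Distance 8: (row=0, col=4), (row=1, col=5), (row=2, col=6), (row=3, col=7), (row=4, col=8), (row=6, col=8), (row=7, col=7)
  Distance 9: (row=0, col=5), (row=1, col=6), (row=2, col=7), (row=3, col=8), (row=7, col=8)
  Distance 10: (row=0, col=6), (row=2, col=8)  <- goal reached here
One shortest path (10 moves): (row=5, col=1) -> (row=5, col=2) -> (row=5, col=3) -> (row=5, col=4) -> (row=5, col=5) -> (row=5, col=6) -> (row=5, col=7) -> (row=5, col=8) -> (row=4, col=8) -> (row=3, col=8) -> (row=2, col=8)

Answer: Shortest path length: 10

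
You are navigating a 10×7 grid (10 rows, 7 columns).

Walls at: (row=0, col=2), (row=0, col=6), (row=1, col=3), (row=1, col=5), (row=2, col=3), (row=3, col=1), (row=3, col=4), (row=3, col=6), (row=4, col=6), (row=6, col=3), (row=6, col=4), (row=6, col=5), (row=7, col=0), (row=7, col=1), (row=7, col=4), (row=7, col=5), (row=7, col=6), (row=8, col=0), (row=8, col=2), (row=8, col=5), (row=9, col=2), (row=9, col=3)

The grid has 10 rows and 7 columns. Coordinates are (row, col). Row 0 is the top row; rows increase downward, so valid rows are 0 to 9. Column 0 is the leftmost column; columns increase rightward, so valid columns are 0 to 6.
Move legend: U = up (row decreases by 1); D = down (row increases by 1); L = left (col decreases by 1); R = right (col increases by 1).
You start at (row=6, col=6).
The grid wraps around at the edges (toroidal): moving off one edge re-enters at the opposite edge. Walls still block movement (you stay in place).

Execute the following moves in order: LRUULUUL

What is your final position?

Answer: Final position: (row=2, col=6)

Derivation:
Start: (row=6, col=6)
  L (left): blocked, stay at (row=6, col=6)
  R (right): (row=6, col=6) -> (row=6, col=0)
  U (up): (row=6, col=0) -> (row=5, col=0)
  U (up): (row=5, col=0) -> (row=4, col=0)
  L (left): blocked, stay at (row=4, col=0)
  U (up): (row=4, col=0) -> (row=3, col=0)
  U (up): (row=3, col=0) -> (row=2, col=0)
  L (left): (row=2, col=0) -> (row=2, col=6)
Final: (row=2, col=6)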